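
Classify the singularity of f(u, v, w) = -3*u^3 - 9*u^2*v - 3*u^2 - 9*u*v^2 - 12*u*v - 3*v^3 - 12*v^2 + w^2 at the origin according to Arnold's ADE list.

A_2

The Hessian of f at 0 has rank 2. Corank 1: A-series; mu = 2 gives A_2.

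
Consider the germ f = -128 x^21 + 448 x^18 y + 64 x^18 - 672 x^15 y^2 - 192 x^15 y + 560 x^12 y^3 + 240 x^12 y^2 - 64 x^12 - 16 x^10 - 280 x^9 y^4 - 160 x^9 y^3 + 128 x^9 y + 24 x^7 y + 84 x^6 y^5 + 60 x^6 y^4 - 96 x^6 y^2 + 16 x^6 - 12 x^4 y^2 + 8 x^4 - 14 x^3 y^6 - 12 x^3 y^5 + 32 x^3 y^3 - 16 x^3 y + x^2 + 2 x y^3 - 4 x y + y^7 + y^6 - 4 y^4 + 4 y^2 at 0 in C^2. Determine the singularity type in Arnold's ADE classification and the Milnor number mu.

The Hessian of f at 0 has rank 1. Corank 1: A-series; mu = 6 gives A_6.

Type A6, Milnor number mu = 6.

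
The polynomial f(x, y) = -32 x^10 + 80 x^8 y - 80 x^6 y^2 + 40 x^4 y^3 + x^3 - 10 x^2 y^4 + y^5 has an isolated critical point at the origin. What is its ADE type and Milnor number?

Type E_{8}, Milnor number mu = 8.

The Hessian of f at 0 is [[0, 0], [0, 0]] with rank 0, so corank 2. A Groebner basis of the Jacobian ideal J(f) in C{x,y} is {y^4, x^2}; counting standard monomials gives mu = 8. Corank 2; j^3 = x^3 is a perfect cube, so E-series; the 5-jet and mu = 8 give E_8.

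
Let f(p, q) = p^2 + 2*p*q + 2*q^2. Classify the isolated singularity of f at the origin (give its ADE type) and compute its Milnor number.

The Hessian of f at 0 is [[2, 2], [2, 4]] with rank 2, so corank 0. A Groebner basis of the Jacobian ideal J(f) in C{p,q} is {p, q}; counting standard monomials gives mu = 1. Corank 0: nondegenerate Morse point, so A_1.

Type A_1, Milnor number mu = 1.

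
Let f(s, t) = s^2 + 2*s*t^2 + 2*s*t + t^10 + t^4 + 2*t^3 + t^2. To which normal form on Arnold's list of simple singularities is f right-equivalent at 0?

A_9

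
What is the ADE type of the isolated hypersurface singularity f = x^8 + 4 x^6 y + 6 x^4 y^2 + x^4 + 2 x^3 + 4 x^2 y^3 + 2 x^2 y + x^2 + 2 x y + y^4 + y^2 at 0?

The Hessian of f at 0 is [[2, 2], [2, 2]] with rank 1, so corank 1. A Groebner basis of the Jacobian ideal J(f) in C{x,y} is {x^2 + x + y, x*y - x - y, x + y^2 + y}; counting standard monomials gives mu = 3. Corank 1: A-series; mu = 3 gives A_3.

A_3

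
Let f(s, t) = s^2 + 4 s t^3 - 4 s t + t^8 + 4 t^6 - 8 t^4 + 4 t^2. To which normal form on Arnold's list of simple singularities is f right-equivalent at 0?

A_7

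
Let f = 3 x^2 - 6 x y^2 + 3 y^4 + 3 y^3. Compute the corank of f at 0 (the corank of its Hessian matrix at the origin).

1

Hessian at 0 has rank 1.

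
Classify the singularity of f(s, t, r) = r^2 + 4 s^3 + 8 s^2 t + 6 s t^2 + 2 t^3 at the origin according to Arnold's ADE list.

D4

The Hessian of f at 0 is [[0, 0, 0], [0, 0, 0], [0, 0, 2]] with rank 1, so corank 2. A Groebner basis of the Jacobian ideal J(f) in C{s,t,r} is {t^3, s^2 - 3*t^2/2, s*t + 3*t^2/2, r}; counting standard monomials gives mu = 4. Corank 2; j^3 = 2*(s + t)*(2*s^2 + 2*s*t + t^2) splits into three distinct lines over C (the quadratic factor has nonzero discriminant), so D_4.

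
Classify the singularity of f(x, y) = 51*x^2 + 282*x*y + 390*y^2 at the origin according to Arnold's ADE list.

The Hessian of f at 0 has rank 2. Corank 0: nondegenerate Morse point, so A_1.

A_1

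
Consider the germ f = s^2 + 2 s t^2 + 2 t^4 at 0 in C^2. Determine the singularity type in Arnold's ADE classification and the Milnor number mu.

Type A_3, Milnor number mu = 3.

The Hessian of f at 0 is [[2, 0], [0, 0]] with rank 1, so corank 1. A Groebner basis of the Jacobian ideal J(f) in C{s,t} is {s^2, s*t, s + t^2}; counting standard monomials gives mu = 3. Corank 1: A-series; mu = 3 gives A_3.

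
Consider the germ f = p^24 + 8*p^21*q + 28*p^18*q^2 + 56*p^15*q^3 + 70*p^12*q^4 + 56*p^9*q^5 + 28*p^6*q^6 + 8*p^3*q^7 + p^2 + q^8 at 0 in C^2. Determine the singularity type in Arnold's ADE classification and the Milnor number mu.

Type A_{7}, Milnor number mu = 7.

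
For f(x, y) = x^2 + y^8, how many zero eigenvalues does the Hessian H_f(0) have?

The Hessian at 0 is [[2, 0], [0, 0]] of rank 1; hence corank 1.

1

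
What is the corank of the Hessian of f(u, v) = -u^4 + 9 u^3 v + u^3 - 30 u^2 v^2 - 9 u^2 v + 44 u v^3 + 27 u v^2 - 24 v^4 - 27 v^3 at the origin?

2

Hessian at 0 has rank 0.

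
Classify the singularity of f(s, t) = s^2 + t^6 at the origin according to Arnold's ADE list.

The Hessian of f at 0 has rank 1. Corank 1: A-series; mu = 5 gives A_5.

A_{5}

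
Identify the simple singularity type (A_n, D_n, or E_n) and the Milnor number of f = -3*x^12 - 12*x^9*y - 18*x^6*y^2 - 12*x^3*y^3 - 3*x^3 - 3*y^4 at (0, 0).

Type E_{6}, Milnor number mu = 6.

The Hessian of f at 0 is [[0, 0], [0, 0]] with rank 0, so corank 2. A Groebner basis of the Jacobian ideal J(f) in C{x,y} is {y^3, x^2}; counting standard monomials gives mu = 6. Corank 2; j^3 = -3*x^3 is a perfect cube, so E-series; the 4-jet and mu = 6 give E_6.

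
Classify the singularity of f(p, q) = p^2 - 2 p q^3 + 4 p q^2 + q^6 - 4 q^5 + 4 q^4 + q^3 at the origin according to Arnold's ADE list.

A_{2}

The Hessian of f at 0 has rank 1. Corank 1: A-series; mu = 2 gives A_2.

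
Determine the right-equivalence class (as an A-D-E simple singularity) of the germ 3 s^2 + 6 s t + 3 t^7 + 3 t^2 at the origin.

A6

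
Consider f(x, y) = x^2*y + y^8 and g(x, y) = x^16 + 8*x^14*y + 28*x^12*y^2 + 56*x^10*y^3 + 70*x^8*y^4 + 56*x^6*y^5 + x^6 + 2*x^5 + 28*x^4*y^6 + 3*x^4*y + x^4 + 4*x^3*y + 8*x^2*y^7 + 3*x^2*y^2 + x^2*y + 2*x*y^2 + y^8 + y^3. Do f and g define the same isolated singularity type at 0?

Yes.

The Hessian of f at 0 is [[0, 0], [0, 0]] with rank 0, so corank 2. A Groebner basis of the Jacobian ideal J(f) in C{x,y} is {x^2/8 + y^7, x^3, x*y}; counting standard monomials gives mu = 9. Corank 2; j^3 = x^2*y has shape L^2 M (L != M), so D-series; mu = 9 gives D_9. The Hessian of g at 0 is [[0, 0], [0, 0]] with rank 0, so corank 2. A Groebner basis of the Jacobian ideal J(g) in C{x,y} is {x^4 + x^3 - x*y - y^2, -7*x^3/8 + x^2/8 + x*y^3 - 6*x*y^2 + 33*x*y/8 - 3*y^3 + 4*y^2, 5*x^3/2 - x^2/2 + 14*x*y^2 - 23*x*y/2 + y^4 + 6*y^3 - 11*y^2, x^2*y + x*y + y^2}; counting standard monomials gives mu = 9. Corank 2; j^3 = y*(x + y)^2 has shape L^2 M (L != M), so D-series; mu = 9 gives D_9. Both have type D_9, hence right-equivalent.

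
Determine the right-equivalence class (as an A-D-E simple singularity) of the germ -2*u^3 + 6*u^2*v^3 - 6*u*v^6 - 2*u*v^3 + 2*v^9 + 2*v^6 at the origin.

The Hessian of f at 0 has rank 0. Corank 2; j^3 = -2*u^3 is a perfect cube, so E-series; the 4-jet and mu = 7 give E_7.

E7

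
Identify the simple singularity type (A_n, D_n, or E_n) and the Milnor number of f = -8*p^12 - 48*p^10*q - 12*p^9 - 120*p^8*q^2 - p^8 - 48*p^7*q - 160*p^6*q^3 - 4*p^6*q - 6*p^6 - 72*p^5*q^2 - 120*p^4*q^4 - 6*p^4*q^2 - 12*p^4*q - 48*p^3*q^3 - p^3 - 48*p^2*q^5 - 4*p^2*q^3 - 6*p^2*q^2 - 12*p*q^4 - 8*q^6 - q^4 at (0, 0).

Type E_{6}, Milnor number mu = 6.

The Hessian of f at 0 has rank 0. Corank 2; j^3 = -p^3 is a perfect cube, so E-series; the 4-jet and mu = 6 give E_6.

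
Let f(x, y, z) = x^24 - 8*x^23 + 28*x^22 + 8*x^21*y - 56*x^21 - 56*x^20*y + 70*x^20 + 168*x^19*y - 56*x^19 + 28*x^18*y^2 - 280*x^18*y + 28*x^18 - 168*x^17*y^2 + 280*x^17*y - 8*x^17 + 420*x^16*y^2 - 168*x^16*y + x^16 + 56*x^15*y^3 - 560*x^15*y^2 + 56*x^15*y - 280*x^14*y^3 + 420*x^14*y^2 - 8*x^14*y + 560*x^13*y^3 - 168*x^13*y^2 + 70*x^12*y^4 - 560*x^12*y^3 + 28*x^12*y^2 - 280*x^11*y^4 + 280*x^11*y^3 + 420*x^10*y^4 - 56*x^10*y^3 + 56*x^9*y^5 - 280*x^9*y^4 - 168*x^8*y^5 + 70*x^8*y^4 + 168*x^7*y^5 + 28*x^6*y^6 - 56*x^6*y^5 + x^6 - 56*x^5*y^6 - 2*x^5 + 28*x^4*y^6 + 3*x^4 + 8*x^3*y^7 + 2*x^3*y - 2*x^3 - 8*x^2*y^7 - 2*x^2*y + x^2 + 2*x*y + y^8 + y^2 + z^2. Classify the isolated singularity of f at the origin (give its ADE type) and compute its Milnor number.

Type A7, Milnor number mu = 7.

The Hessian of f at 0 has rank 2. Corank 1: A-series; mu = 7 gives A_7.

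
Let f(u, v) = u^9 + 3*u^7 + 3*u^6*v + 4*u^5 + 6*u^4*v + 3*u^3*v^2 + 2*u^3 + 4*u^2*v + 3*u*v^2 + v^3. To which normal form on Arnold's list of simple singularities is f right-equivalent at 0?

D_{4}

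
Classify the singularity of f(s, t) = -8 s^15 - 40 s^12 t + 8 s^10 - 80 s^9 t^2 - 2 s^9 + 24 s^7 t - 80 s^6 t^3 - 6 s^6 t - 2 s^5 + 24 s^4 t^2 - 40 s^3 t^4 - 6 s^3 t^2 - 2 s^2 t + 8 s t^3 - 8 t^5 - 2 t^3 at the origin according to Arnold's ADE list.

D_4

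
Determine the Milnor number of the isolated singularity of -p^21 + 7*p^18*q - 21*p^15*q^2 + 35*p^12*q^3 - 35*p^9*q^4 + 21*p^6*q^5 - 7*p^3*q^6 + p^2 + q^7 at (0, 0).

6

The Hessian of f at 0 is [[2, 0], [0, 0]] with rank 1, so corank 1. A Groebner basis of the Jacobian ideal J(f) in C{p,q} is {q^6, p}; counting standard monomials gives mu = 6. Corank 1: A-series; mu = 6 gives A_6.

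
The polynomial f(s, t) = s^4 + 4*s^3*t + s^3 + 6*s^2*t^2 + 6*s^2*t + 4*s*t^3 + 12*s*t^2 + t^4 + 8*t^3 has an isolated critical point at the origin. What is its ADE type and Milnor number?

Type E6, Milnor number mu = 6.

The Hessian of f at 0 has rank 0. Corank 2; j^3 = (s + 2*t)^3 is a perfect cube, so E-series; the 4-jet and mu = 6 give E_6.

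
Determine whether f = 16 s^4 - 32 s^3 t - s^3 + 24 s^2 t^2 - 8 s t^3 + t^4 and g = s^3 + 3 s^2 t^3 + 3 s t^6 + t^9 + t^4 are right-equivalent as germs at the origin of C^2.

The Hessian of f at 0 is [[0, 0], [0, 0]] with rank 0, so corank 2. A Groebner basis of the Jacobian ideal J(f) in C{s,t} is {t^4, s*t^2 - t^3/6, s^2}; counting standard monomials gives mu = 6. Corank 2; j^3 = -s^3 is a perfect cube, so E-series; the 4-jet and mu = 6 give E_6. The Hessian of g at 0 is [[0, 0], [0, 0]] with rank 0, so corank 2. A Groebner basis of the Jacobian ideal J(g) in C{s,t} is {t^3, s^2}; counting standard monomials gives mu = 6. Corank 2; j^3 = s^3 is a perfect cube, so E-series; the 4-jet and mu = 6 give E_6. Both have type E_6, hence right-equivalent.

Yes.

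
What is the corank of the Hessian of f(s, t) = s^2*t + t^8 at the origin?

2

Hessian at 0 has rank 0.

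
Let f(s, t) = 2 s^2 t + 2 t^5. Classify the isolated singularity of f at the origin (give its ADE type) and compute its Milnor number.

Type D_6, Milnor number mu = 6.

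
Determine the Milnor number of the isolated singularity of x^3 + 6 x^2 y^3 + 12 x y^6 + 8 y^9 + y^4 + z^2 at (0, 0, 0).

The Hessian of f at 0 is [[0, 0, 0], [0, 0, 0], [0, 0, 2]] with rank 1, so corank 2. A Groebner basis of the Jacobian ideal J(f) in C{x,y,z} is {y^3, x^2, z}; counting standard monomials gives mu = 6. Corank 2; j^3 = x^3 is a perfect cube, so E-series; the 4-jet and mu = 6 give E_6.

6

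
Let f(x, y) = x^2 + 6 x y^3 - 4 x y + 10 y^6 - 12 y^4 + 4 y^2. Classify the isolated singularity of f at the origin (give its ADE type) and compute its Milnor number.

Type A_{5}, Milnor number mu = 5.

The Hessian of f at 0 has rank 1. Corank 1: A-series; mu = 5 gives A_5.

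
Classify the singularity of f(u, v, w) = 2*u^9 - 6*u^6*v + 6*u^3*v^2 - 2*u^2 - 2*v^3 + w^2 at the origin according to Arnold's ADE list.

A2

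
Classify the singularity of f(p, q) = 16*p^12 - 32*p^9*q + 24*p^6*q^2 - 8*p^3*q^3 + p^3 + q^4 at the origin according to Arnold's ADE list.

The Hessian of f at 0 has rank 0. Corank 2; j^3 = p^3 is a perfect cube, so E-series; the 4-jet and mu = 6 give E_6.

E6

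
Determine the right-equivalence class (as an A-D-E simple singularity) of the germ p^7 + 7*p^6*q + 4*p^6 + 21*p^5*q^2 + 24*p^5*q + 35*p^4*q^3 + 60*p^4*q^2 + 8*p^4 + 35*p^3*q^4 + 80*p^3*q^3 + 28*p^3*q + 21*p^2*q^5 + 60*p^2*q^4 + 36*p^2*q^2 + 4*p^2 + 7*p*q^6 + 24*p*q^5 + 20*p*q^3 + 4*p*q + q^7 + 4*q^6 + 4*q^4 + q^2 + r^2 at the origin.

A6

The Hessian of f at 0 has rank 2. Corank 1: A-series; mu = 6 gives A_6.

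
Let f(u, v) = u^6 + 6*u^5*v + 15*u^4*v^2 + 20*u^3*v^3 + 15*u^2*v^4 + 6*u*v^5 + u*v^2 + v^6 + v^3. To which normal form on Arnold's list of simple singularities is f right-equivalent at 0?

The Hessian of f at 0 has rank 0. Corank 2; j^3 = v^2*(u + v) has shape L^2 M (L != M), so D-series; mu = 7 gives D_7.

D_7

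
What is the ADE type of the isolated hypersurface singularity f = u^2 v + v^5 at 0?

D_6

The Hessian of f at 0 has rank 0. Corank 2; j^3 = u^2*v has shape L^2 M (L != M), so D-series; mu = 6 gives D_6.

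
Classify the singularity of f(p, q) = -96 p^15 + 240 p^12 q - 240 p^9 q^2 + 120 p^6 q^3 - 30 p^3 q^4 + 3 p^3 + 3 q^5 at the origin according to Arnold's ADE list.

E8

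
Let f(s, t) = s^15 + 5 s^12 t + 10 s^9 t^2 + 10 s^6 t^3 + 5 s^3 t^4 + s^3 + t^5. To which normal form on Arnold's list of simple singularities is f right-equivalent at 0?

E_8

The Hessian of f at 0 has rank 0. Corank 2; j^3 = s^3 is a perfect cube, so E-series; the 5-jet and mu = 8 give E_8.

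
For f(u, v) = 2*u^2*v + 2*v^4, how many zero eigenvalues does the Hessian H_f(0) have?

2

Hessian at 0 has rank 0.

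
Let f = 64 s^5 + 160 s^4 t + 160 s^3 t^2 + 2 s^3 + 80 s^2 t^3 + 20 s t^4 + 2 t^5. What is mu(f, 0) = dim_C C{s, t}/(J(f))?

8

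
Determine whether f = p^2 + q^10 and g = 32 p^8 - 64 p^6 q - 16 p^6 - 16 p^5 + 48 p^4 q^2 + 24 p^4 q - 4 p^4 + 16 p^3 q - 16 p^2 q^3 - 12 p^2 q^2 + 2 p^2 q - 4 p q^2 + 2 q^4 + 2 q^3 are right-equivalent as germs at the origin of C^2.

No.

The Hessian of f at 0 has rank 1. Corank 1: A-series; mu = 9 gives A_9. The Hessian of g at 0 has rank 0. Corank 2; j^3 = 2*q*(p - q)^2 has shape L^2 M (L != M), so D-series; mu = 5 gives D_5. f is A_9 but g is D_5, hence not right-equivalent.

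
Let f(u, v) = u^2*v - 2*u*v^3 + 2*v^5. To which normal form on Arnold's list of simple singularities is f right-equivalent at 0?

The Hessian of f at 0 is [[0, 0], [0, 0]] with rank 0, so corank 2. A Groebner basis of the Jacobian ideal J(f) in C{u,v} is {u^3, u^2*v, u^2/4 + u*v^2, -u*v + v^3}; counting standard monomials gives mu = 6. Corank 2; j^3 = u^2*v has shape L^2 M (L != M), so D-series; mu = 6 gives D_6.

D_6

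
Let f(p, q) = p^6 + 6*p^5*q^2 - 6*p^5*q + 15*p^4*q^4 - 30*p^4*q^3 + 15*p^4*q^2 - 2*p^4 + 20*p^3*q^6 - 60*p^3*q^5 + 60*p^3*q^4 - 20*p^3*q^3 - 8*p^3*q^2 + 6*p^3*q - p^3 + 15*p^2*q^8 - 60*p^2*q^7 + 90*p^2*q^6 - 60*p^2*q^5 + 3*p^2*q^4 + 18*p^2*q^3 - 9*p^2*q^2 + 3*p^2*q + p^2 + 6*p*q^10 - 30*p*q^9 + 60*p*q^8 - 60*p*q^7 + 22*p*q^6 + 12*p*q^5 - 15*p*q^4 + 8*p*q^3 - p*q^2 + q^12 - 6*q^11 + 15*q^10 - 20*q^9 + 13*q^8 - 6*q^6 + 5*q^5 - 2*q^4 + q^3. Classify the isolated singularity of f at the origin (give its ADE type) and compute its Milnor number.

The Hessian of f at 0 has rank 1. Corank 1: A-series; mu = 2 gives A_2.

Type A_{2}, Milnor number mu = 2.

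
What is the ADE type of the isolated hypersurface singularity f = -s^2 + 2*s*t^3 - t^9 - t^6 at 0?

The Hessian of f at 0 is [[-2, 0], [0, 0]] with rank 1, so corank 1. A Groebner basis of the Jacobian ideal J(f) in C{s,t} is {s^2*t^2, s^3, -s + t^3}; counting standard monomials gives mu = 8. Corank 1: A-series; mu = 8 gives A_8.

A_{8}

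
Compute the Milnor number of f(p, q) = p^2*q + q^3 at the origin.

4

The Hessian of f at 0 is [[0, 0], [0, 0]] with rank 0, so corank 2. A Groebner basis of the Jacobian ideal J(f) in C{p,q} is {q^3, p^2 + 3*q^2, p*q}; counting standard monomials gives mu = 4. Corank 2; j^3 = q*(p^2 + q^2) splits into three distinct lines over C (the quadratic factor has nonzero discriminant), so D_4.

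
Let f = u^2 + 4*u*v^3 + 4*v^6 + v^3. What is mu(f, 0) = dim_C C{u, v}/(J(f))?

The Hessian of f at 0 has rank 1. Corank 1: A-series; mu = 2 gives A_2.

2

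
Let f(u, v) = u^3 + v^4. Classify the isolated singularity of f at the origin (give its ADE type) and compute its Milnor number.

Type E_6, Milnor number mu = 6.

The Hessian of f at 0 has rank 0. Corank 2; j^3 = u^3 is a perfect cube, so E-series; the 4-jet and mu = 6 give E_6.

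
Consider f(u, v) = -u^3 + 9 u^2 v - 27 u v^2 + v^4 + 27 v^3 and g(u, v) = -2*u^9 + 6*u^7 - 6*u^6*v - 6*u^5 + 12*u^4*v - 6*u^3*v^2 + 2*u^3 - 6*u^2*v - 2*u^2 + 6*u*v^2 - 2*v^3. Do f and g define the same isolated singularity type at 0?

No.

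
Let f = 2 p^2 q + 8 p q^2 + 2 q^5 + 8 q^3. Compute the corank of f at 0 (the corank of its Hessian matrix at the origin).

Hessian at 0 has rank 0.

2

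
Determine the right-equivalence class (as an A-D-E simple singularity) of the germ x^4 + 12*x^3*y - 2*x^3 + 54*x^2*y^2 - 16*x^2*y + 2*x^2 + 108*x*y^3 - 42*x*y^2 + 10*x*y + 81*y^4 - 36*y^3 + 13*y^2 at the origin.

The Hessian of f at 0 is [[4, 10], [10, 26]] with rank 2, so corank 0. A Groebner basis of the Jacobian ideal J(f) in C{x,y} is {x, y}; counting standard monomials gives mu = 1. Corank 0: nondegenerate Morse point, so A_1.

A_1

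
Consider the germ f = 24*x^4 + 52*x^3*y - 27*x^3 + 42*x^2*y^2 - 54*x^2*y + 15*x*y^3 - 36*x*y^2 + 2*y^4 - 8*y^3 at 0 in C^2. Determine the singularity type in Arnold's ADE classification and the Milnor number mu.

Type E_{7}, Milnor number mu = 7.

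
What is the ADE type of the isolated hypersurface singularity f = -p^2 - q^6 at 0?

A5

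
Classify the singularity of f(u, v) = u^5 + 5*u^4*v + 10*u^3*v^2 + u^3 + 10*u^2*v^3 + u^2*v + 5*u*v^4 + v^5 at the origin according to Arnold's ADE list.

D_{6}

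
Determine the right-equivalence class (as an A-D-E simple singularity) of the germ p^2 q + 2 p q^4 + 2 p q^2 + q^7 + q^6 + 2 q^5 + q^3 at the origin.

D7

The Hessian of f at 0 has rank 0. Corank 2; j^3 = q*(p + q)^2 has shape L^2 M (L != M), so D-series; mu = 7 gives D_7.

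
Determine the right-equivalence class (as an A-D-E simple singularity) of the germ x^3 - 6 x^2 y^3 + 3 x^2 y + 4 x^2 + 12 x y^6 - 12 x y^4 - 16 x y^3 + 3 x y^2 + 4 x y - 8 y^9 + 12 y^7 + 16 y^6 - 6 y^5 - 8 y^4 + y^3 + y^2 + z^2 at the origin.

A_{2}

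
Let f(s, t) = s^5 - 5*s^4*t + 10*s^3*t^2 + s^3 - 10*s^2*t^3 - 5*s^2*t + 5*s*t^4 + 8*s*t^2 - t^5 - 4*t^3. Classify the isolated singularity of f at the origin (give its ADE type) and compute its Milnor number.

The Hessian of f at 0 has rank 0. Corank 2; j^3 = (s - 2*t)^2*(s - t) has shape L^2 M (L != M), so D-series; mu = 6 gives D_6.

Type D6, Milnor number mu = 6.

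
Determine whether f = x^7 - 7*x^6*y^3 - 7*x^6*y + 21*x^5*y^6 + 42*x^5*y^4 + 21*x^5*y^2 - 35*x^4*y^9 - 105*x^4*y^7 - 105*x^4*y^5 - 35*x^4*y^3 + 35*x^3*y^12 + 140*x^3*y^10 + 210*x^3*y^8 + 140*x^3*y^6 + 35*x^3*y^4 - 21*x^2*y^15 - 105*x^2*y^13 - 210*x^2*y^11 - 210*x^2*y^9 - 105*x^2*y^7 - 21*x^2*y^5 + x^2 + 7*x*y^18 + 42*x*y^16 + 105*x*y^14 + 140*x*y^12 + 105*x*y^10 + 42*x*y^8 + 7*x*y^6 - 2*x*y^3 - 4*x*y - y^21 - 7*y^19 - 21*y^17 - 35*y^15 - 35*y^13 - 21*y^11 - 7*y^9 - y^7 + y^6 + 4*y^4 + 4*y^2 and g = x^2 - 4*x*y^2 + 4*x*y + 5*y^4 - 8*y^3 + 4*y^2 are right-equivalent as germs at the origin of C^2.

The Hessian of f at 0 has rank 1. Corank 1: A-series; mu = 6 gives A_6. The Hessian of g at 0 has rank 1. Corank 1: A-series; mu = 3 gives A_3. f is A_6 but g is A_3, hence not right-equivalent.

No.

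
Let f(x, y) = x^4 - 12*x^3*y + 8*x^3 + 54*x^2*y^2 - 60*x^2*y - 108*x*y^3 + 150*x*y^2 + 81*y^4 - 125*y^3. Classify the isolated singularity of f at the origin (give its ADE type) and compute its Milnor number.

Type E_{6}, Milnor number mu = 6.

The Hessian of f at 0 is [[0, 0], [0, 0]] with rank 0, so corank 2. A Groebner basis of the Jacobian ideal J(f) in C{x,y} is {y^4, x*y^2 - 8*y^3/3, x^2 - 5*x*y + 25*y^2/4}; counting standard monomials gives mu = 6. Corank 2; j^3 = (2*x - 5*y)^3 is a perfect cube, so E-series; the 4-jet and mu = 6 give E_6.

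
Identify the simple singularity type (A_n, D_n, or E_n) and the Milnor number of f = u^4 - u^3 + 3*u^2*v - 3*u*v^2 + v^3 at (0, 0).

Type E6, Milnor number mu = 6.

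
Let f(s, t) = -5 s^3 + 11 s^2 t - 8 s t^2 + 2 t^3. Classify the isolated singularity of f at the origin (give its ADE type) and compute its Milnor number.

Type D_{4}, Milnor number mu = 4.

The Hessian of f at 0 is [[0, 0], [0, 0]] with rank 0, so corank 2. A Groebner basis of the Jacobian ideal J(f) in C{s,t} is {t^3, s^2 + 2*t^2, s*t + t^2}; counting standard monomials gives mu = 4. Corank 2; j^3 = -(s - t)*(5*s^2 - 6*s*t + 2*t^2) splits into three distinct lines over C (the quadratic factor has nonzero discriminant), so D_4.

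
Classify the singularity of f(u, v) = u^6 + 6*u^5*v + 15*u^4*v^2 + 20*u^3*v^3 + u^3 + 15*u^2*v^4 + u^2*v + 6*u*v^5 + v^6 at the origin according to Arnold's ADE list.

D_7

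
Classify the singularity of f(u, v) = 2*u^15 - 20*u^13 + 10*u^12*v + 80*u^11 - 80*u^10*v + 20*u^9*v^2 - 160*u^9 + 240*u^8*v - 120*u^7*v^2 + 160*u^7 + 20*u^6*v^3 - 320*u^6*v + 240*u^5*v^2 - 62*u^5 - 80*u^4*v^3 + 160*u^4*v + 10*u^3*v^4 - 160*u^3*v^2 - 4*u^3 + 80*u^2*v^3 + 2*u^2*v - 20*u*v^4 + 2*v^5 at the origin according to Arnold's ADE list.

D_6

The Hessian of f at 0 has rank 0. Corank 2; j^3 = -2*u^2*(2*u - v) has shape L^2 M (L != M), so D-series; mu = 6 gives D_6.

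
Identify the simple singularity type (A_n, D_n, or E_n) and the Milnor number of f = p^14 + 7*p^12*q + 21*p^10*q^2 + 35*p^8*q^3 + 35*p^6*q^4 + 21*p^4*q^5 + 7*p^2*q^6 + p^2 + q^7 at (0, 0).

Type A_{6}, Milnor number mu = 6.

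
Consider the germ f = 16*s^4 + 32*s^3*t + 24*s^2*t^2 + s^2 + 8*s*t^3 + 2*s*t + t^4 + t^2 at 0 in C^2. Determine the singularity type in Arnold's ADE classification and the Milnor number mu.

Type A3, Milnor number mu = 3.

The Hessian of f at 0 has rank 1. Corank 1: A-series; mu = 3 gives A_3.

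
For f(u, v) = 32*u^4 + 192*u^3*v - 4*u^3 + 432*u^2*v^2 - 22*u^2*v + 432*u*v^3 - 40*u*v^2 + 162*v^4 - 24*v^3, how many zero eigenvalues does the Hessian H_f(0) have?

2

Hessian at 0 has rank 0.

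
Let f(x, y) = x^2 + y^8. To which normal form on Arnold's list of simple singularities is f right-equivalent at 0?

A_{7}

The Hessian of f at 0 has rank 1. Corank 1: A-series; mu = 7 gives A_7.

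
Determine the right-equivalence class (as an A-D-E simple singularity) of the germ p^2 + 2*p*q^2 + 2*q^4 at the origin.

A_3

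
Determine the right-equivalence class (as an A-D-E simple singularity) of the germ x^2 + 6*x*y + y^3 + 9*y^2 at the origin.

The Hessian of f at 0 is [[2, 6], [6, 18]] with rank 1, so corank 1. A Groebner basis of the Jacobian ideal J(f) in C{x,y} is {y^2, x + 3*y}; counting standard monomials gives mu = 2. Corank 1: A-series; mu = 2 gives A_2.

A_2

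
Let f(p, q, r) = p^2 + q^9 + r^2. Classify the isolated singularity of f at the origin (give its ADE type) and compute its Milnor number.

The Hessian of f at 0 has rank 2. Corank 1: A-series; mu = 8 gives A_8.

Type A_8, Milnor number mu = 8.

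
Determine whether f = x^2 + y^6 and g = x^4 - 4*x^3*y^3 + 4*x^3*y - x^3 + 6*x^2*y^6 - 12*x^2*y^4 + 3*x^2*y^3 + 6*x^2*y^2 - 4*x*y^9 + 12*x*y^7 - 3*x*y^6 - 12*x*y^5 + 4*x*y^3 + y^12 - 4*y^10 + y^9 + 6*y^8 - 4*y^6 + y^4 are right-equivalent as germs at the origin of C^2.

No.

The Hessian of f at 0 is [[2, 0], [0, 0]] with rank 1, so corank 1. A Groebner basis of the Jacobian ideal J(f) in C{x,y} is {y^5, x}; counting standard monomials gives mu = 5. Corank 1: A-series; mu = 5 gives A_5. The Hessian of g at 0 is [[0, 0], [0, 0]] with rank 0, so corank 2. A Groebner basis of the Jacobian ideal J(g) in C{x,y} is {y^4, x*y^2 + y^3/3, x^2}; counting standard monomials gives mu = 6. Corank 2; j^3 = -x^3 is a perfect cube, so E-series; the 4-jet and mu = 6 give E_6. f is A_5 but g is E_6, hence not right-equivalent.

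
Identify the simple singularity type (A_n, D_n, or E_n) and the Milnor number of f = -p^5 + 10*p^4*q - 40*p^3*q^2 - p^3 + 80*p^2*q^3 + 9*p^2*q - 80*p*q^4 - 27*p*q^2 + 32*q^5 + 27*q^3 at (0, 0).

The Hessian of f at 0 has rank 0. Corank 2; j^3 = -(p - 3*q)^3 is a perfect cube, so E-series; the 5-jet and mu = 8 give E_8.

Type E_{8}, Milnor number mu = 8.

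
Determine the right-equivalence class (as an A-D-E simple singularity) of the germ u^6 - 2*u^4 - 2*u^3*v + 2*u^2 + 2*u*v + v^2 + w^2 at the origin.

The Hessian of f at 0 is [[4, 2, 0], [2, 2, 0], [0, 0, 2]] with rank 3, so corank 0. A Groebner basis of the Jacobian ideal J(f) in C{u,v,w} is {u, v, w}; counting standard monomials gives mu = 1. Corank 0: nondegenerate Morse point, so A_1.

A1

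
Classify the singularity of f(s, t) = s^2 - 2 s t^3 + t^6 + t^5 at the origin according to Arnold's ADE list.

A4

The Hessian of f at 0 is [[2, 0], [0, 0]] with rank 1, so corank 1. A Groebner basis of the Jacobian ideal J(f) in C{s,t} is {-s + t^3, s^2, s*t}; counting standard monomials gives mu = 4. Corank 1: A-series; mu = 4 gives A_4.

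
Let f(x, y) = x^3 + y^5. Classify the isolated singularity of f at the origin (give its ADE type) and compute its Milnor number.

Type E_8, Milnor number mu = 8.

The Hessian of f at 0 has rank 0. Corank 2; j^3 = x^3 is a perfect cube, so E-series; the 5-jet and mu = 8 give E_8.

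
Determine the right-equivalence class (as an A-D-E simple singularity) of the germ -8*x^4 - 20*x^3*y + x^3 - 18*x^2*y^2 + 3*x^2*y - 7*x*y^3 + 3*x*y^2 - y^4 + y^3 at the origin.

E_7

The Hessian of f at 0 has rank 0. Corank 2; j^3 = (x + y)^3 is a perfect cube, so E-series; the 4-jet and mu = 7 give E_7.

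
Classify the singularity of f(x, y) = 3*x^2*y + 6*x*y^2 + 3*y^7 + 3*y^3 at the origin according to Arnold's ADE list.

D_{8}

The Hessian of f at 0 has rank 0. Corank 2; j^3 = 3*y*(x + y)^2 has shape L^2 M (L != M), so D-series; mu = 8 gives D_8.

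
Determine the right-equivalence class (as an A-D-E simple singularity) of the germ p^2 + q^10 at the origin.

The Hessian of f at 0 has rank 1. Corank 1: A-series; mu = 9 gives A_9.

A_{9}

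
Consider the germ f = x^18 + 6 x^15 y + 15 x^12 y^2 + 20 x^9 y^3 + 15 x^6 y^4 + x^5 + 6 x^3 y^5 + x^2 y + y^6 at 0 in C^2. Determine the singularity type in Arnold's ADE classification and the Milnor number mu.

Type D_{7}, Milnor number mu = 7.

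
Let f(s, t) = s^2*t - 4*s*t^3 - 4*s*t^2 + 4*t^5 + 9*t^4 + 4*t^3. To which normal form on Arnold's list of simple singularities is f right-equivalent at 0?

The Hessian of f at 0 has rank 0. Corank 2; j^3 = t*(s - 2*t)^2 has shape L^2 M (L != M), so D-series; mu = 5 gives D_5.

D_5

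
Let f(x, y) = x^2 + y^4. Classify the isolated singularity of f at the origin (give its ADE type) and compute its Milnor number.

The Hessian of f at 0 has rank 1. Corank 1: A-series; mu = 3 gives A_3.

Type A_3, Milnor number mu = 3.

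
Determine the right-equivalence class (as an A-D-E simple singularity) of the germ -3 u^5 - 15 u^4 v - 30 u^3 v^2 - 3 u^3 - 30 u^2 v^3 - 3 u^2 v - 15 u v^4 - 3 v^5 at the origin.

D_{6}

The Hessian of f at 0 has rank 0. Corank 2; j^3 = -3*u^2*(u + v) has shape L^2 M (L != M), so D-series; mu = 6 gives D_6.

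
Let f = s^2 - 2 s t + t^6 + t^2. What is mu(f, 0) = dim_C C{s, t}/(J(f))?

5

The Hessian of f at 0 is [[2, -2], [-2, 2]] with rank 1, so corank 1. A Groebner basis of the Jacobian ideal J(f) in C{s,t} is {t^5, s - t}; counting standard monomials gives mu = 5. Corank 1: A-series; mu = 5 gives A_5.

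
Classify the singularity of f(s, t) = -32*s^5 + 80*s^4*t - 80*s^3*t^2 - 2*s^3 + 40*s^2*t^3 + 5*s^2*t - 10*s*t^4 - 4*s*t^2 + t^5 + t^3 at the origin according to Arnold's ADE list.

The Hessian of f at 0 has rank 0. Corank 2; j^3 = -(s - t)^2*(2*s - t) has shape L^2 M (L != M), so D-series; mu = 6 gives D_6.

D_6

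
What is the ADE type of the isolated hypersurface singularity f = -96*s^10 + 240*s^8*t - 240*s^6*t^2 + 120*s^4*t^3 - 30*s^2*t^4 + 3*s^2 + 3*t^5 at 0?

The Hessian of f at 0 is [[6, 0], [0, 0]] with rank 1, so corank 1. A Groebner basis of the Jacobian ideal J(f) in C{s,t} is {t^4, s}; counting standard monomials gives mu = 4. Corank 1: A-series; mu = 4 gives A_4.

A4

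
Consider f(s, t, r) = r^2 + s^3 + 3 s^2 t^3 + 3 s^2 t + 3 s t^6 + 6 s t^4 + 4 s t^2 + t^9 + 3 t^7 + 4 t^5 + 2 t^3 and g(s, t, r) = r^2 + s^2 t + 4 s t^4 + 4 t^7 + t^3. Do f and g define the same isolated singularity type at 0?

The Hessian of f at 0 has rank 1. Corank 2; j^3 = (s + t)*(s^2 + 2*s*t + 2*t^2) splits into three distinct lines over C (the quadratic factor has nonzero discriminant), so D_4. The Hessian of g at 0 has rank 1. Corank 2; j^3 = t*(s^2 + t^2) splits into three distinct lines over C (the quadratic factor has nonzero discriminant), so D_4. Both have type D_4, hence right-equivalent.

Yes.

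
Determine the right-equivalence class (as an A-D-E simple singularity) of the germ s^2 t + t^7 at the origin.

D8

The Hessian of f at 0 has rank 0. Corank 2; j^3 = s^2*t has shape L^2 M (L != M), so D-series; mu = 8 gives D_8.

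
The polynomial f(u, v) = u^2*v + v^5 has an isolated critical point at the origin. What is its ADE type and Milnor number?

Type D_6, Milnor number mu = 6.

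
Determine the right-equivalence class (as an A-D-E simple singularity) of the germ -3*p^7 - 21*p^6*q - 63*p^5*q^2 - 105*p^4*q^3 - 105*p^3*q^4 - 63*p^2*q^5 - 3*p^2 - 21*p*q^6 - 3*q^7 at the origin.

A6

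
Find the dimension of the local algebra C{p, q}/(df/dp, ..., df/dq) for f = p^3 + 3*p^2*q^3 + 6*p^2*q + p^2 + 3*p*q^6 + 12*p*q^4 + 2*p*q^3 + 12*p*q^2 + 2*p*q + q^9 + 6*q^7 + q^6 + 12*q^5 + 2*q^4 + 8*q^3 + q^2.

The Hessian of f at 0 has rank 1. Corank 1: A-series; mu = 2 gives A_2.

2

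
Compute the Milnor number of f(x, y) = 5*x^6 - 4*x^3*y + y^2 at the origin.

5

The Hessian of f at 0 has rank 1. Corank 1: A-series; mu = 5 gives A_5.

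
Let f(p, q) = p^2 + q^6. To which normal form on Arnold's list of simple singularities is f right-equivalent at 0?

The Hessian of f at 0 has rank 1. Corank 1: A-series; mu = 5 gives A_5.

A_5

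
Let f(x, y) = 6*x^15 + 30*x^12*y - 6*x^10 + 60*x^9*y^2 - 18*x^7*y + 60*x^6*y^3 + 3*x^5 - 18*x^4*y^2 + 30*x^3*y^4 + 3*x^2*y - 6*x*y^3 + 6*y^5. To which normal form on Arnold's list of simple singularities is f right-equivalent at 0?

The Hessian of f at 0 has rank 0. Corank 2; j^3 = 3*x^2*y has shape L^2 M (L != M), so D-series; mu = 6 gives D_6.

D_6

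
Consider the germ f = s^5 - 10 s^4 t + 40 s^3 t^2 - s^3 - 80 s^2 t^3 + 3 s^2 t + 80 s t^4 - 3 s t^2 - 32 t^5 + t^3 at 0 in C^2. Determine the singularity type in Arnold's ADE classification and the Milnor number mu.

Type E_{8}, Milnor number mu = 8.

The Hessian of f at 0 is [[0, 0], [0, 0]] with rank 0, so corank 2. A Groebner basis of the Jacobian ideal J(f) in C{s,t} is {t^5, s*t^3 - 5*t^4/4, s^2 - 2*s*t + t^2}; counting standard monomials gives mu = 8. Corank 2; j^3 = -(s - t)^3 is a perfect cube, so E-series; the 5-jet and mu = 8 give E_8.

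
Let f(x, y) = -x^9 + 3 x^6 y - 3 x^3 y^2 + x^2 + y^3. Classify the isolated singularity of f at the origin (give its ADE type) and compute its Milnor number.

Type A_2, Milnor number mu = 2.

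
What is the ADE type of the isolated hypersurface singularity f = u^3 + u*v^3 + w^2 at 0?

E7

The Hessian of f at 0 has rank 1. Corank 2; j^3 = u^3 is a perfect cube, so E-series; the 4-jet and mu = 7 give E_7.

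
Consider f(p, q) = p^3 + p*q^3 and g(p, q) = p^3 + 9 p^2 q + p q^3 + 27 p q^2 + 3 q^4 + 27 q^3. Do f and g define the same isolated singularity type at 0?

The Hessian of f at 0 is [[0, 0], [0, 0]] with rank 0, so corank 2. A Groebner basis of the Jacobian ideal J(f) in C{p,q} is {p^3, p*q^2, 3*p^2 + q^3}; counting standard monomials gives mu = 7. Corank 2; j^3 = p^3 is a perfect cube, so E-series; the 4-jet and mu = 7 give E_7. The Hessian of g at 0 is [[0, 0], [0, 0]] with rank 0, so corank 2. A Groebner basis of the Jacobian ideal J(g) in C{p,q} is {p^3 + 9*p^2*q + 162*p^2 + 972*p*q + 1458*q^2, -9*p^2 + p*q^2 - 54*p*q - 81*q^2, 3*p^2 + 18*p*q + q^3 + 27*q^2}; counting standard monomials gives mu = 7. Corank 2; j^3 = (p + 3*q)^3 is a perfect cube, so E-series; the 4-jet and mu = 7 give E_7. Both have type E_7, hence right-equivalent.

Yes.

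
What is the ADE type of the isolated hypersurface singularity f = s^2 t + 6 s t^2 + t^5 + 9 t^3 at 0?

The Hessian of f at 0 has rank 0. Corank 2; j^3 = t*(s + 3*t)^2 has shape L^2 M (L != M), so D-series; mu = 6 gives D_6.

D6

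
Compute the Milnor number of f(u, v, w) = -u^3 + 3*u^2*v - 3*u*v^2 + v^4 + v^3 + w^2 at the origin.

6

The Hessian of f at 0 is [[0, 0, 0], [0, 0, 0], [0, 0, 2]] with rank 1, so corank 2. A Groebner basis of the Jacobian ideal J(f) in C{u,v,w} is {v^3, u^2 - 2*u*v + v^2, w}; counting standard monomials gives mu = 6. Corank 2; j^3 = -(u - v)^3 is a perfect cube, so E-series; the 4-jet and mu = 6 give E_6.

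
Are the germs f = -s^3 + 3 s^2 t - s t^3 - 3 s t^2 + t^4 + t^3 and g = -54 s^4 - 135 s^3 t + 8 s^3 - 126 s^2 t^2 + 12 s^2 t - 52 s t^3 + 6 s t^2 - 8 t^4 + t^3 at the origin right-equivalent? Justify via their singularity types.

Yes.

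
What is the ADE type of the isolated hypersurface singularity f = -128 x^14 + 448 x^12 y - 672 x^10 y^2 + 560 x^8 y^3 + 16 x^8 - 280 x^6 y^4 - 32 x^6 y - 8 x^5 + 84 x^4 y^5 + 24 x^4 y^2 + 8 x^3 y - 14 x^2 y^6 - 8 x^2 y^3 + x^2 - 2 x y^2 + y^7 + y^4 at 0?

A6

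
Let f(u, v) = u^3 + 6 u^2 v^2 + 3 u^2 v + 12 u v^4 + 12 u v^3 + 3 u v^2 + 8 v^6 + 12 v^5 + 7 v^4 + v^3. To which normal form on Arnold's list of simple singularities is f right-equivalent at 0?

The Hessian of f at 0 is [[0, 0], [0, 0]] with rank 0, so corank 2. A Groebner basis of the Jacobian ideal J(f) in C{u,v} is {u^3 + 3*u^2/4 + 3*u*v/2 + 3*v^2/4, u^2*v - u^2/2 - u*v - v^2/2, u^2/4 + u*v^2 + u*v/2 + v^2/4, v^3}; counting standard monomials gives mu = 6. Corank 2; j^3 = (u + v)^3 is a perfect cube, so E-series; the 4-jet and mu = 6 give E_6.

E_6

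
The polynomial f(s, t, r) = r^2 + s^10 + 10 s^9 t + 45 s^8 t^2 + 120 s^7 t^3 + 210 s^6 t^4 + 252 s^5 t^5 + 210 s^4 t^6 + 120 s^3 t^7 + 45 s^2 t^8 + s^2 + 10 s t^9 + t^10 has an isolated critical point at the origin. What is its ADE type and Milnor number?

The Hessian of f at 0 is [[2, 0, 0], [0, 0, 0], [0, 0, 2]] with rank 2, so corank 1. A Groebner basis of the Jacobian ideal J(f) in C{s,t,r} is {t^9, s, r}; counting standard monomials gives mu = 9. Corank 1: A-series; mu = 9 gives A_9.

Type A_{9}, Milnor number mu = 9.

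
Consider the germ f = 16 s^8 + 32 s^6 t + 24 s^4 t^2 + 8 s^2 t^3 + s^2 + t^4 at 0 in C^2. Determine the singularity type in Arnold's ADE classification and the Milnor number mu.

Type A_{3}, Milnor number mu = 3.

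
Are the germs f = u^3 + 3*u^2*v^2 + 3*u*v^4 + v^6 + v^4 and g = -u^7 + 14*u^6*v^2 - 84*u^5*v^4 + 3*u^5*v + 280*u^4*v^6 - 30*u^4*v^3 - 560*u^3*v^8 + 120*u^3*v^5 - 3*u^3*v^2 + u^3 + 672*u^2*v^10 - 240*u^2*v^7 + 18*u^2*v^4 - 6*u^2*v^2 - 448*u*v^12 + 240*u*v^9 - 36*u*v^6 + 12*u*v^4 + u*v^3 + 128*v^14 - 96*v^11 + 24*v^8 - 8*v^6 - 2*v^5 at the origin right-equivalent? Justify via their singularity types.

The Hessian of f at 0 has rank 0. Corank 2; j^3 = u^3 is a perfect cube, so E-series; the 4-jet and mu = 6 give E_6. The Hessian of g at 0 has rank 0. Corank 2; j^3 = u^3 is a perfect cube, so E-series; the 4-jet and mu = 7 give E_7. f is E_6 but g is E_7, hence not right-equivalent.

No.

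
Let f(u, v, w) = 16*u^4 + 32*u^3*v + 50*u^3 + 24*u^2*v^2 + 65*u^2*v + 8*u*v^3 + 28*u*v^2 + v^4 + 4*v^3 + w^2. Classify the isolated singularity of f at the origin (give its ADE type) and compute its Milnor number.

Type D_5, Milnor number mu = 5.

The Hessian of f at 0 has rank 1. Corank 2; j^3 = (2*u + v)*(5*u + 2*v)^2 has shape L^2 M (L != M), so D-series; mu = 5 gives D_5.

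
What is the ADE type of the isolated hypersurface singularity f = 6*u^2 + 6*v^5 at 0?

A_{4}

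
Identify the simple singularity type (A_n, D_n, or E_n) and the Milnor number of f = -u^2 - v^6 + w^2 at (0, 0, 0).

The Hessian of f at 0 has rank 2. Corank 1: A-series; mu = 5 gives A_5.

Type A_5, Milnor number mu = 5.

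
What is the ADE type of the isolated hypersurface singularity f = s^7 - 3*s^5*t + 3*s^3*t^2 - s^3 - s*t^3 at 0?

E_7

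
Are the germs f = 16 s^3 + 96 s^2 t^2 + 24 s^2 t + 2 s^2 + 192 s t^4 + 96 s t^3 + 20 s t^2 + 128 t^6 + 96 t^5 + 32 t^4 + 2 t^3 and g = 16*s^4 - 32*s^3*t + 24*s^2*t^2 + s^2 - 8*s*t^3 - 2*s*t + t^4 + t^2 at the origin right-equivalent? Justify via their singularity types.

No.

The Hessian of f at 0 is [[4, 0], [0, 0]] with rank 1, so corank 1. A Groebner basis of the Jacobian ideal J(f) in C{s,t} is {t^2, s}; counting standard monomials gives mu = 2. Corank 1: A-series; mu = 2 gives A_2. The Hessian of g at 0 is [[2, -2], [-2, 2]] with rank 1, so corank 1. A Groebner basis of the Jacobian ideal J(g) in C{s,t} is {t^3, s - t}; counting standard monomials gives mu = 3. Corank 1: A-series; mu = 3 gives A_3. f is A_2 but g is A_3, hence not right-equivalent.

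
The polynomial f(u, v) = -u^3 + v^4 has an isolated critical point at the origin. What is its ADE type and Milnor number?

Type E6, Milnor number mu = 6.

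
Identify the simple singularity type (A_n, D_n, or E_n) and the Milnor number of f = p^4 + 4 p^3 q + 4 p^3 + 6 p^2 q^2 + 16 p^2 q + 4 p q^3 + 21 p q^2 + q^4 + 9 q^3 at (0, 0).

Type D_5, Milnor number mu = 5.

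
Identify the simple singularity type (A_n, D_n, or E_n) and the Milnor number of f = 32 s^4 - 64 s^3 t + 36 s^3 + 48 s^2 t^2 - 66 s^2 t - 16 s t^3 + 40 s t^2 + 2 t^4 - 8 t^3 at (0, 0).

The Hessian of f at 0 has rank 0. Corank 2; j^3 = 2*(2*s - t)*(3*s - 2*t)^2 has shape L^2 M (L != M), so D-series; mu = 5 gives D_5.

Type D_{5}, Milnor number mu = 5.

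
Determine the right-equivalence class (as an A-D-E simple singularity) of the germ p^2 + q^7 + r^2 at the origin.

The Hessian of f at 0 has rank 2. Corank 1: A-series; mu = 6 gives A_6.

A_6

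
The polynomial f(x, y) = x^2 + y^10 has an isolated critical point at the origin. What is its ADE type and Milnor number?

The Hessian of f at 0 has rank 1. Corank 1: A-series; mu = 9 gives A_9.

Type A_{9}, Milnor number mu = 9.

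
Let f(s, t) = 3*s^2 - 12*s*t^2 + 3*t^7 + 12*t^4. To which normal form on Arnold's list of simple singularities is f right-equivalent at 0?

A_{6}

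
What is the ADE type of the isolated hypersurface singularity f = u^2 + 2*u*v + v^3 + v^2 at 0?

A_{2}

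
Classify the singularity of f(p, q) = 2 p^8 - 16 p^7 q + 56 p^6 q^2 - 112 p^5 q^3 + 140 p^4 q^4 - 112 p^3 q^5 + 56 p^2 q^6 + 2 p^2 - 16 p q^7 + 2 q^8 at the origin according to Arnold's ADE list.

The Hessian of f at 0 has rank 1. Corank 1: A-series; mu = 7 gives A_7.

A_{7}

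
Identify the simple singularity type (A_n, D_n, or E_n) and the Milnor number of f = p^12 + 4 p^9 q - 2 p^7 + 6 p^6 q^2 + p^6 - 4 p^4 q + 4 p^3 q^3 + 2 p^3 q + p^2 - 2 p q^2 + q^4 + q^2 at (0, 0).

Type A1, Milnor number mu = 1.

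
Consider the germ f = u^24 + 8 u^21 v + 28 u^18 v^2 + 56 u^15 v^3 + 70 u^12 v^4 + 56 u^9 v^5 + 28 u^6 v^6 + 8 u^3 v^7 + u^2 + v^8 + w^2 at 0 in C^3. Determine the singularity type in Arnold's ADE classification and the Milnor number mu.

Type A7, Milnor number mu = 7.

The Hessian of f at 0 has rank 2. Corank 1: A-series; mu = 7 gives A_7.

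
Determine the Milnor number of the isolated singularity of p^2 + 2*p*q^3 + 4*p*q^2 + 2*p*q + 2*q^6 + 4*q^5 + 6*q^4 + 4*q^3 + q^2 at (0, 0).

5

The Hessian of f at 0 is [[2, 2], [2, 2]] with rank 1, so corank 1. A Groebner basis of the Jacobian ideal J(f) in C{p,q} is {p*q^2 - 2*p*q + 3*p + 4*q^2 + 3*q, p + q^3 + 2*q^2 + q, p^2 + 6*p*q - 8*p - 11*q^2 - 8*q}; counting standard monomials gives mu = 5. Corank 1: A-series; mu = 5 gives A_5.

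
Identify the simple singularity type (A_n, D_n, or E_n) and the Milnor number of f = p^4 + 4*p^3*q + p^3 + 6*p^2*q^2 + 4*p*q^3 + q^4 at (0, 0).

Type E_{6}, Milnor number mu = 6.

The Hessian of f at 0 is [[0, 0], [0, 0]] with rank 0, so corank 2. A Groebner basis of the Jacobian ideal J(f) in C{p,q} is {q^4, p*q^2 + q^3/3, p^2}; counting standard monomials gives mu = 6. Corank 2; j^3 = p^3 is a perfect cube, so E-series; the 4-jet and mu = 6 give E_6.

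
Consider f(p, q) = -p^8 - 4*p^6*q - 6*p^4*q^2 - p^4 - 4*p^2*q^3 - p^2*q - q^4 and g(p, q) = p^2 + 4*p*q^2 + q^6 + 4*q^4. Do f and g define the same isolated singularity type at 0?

No.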